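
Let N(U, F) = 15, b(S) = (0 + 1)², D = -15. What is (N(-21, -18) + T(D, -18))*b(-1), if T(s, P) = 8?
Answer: 23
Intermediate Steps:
b(S) = 1 (b(S) = 1² = 1)
(N(-21, -18) + T(D, -18))*b(-1) = (15 + 8)*1 = 23*1 = 23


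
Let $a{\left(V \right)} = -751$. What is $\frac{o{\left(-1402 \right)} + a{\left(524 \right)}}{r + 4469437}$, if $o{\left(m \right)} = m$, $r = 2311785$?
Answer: $- \frac{2153}{6781222} \approx -0.00031749$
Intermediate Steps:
$\frac{o{\left(-1402 \right)} + a{\left(524 \right)}}{r + 4469437} = \frac{-1402 - 751}{2311785 + 4469437} = - \frac{2153}{6781222}$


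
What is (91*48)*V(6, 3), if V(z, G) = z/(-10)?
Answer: -13104/5 ≈ -2620.8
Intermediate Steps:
V(z, G) = -z/10 (V(z, G) = z*(-1/10) = -z/10)
(91*48)*V(6, 3) = (91*48)*(-1/10*6) = 4368*(-3/5) = -13104/5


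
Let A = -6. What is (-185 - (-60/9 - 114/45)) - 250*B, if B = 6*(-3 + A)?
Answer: 66621/5 ≈ 13324.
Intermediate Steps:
B = -54 (B = 6*(-3 - 6) = 6*(-9) = -54)
(-185 - (-60/9 - 114/45)) - 250*B = (-185 - (-60/9 - 114/45)) - 250*(-54) = (-185 - (-60*⅑ - 114*1/45)) + 13500 = (-185 - (-20/3 - 38/15)) + 13500 = (-185 - 1*(-46/5)) + 13500 = (-185 + 46/5) + 13500 = -879/5 + 13500 = 66621/5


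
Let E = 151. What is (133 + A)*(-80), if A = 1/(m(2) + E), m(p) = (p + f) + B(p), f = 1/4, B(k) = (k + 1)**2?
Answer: -6905680/649 ≈ -10641.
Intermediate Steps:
B(k) = (1 + k)**2
f = 1/4 (f = 1*(1/4) = 1/4 ≈ 0.25000)
m(p) = 1/4 + p + (1 + p)**2 (m(p) = (p + 1/4) + (1 + p)**2 = (1/4 + p) + (1 + p)**2 = 1/4 + p + (1 + p)**2)
A = 4/649 (A = 1/((5/4 + 2**2 + 3*2) + 151) = 1/((5/4 + 4 + 6) + 151) = 1/(45/4 + 151) = 1/(649/4) = 4/649 ≈ 0.0061633)
(133 + A)*(-80) = (133 + 4/649)*(-80) = (86321/649)*(-80) = -6905680/649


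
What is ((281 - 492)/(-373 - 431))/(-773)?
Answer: -211/621492 ≈ -0.00033951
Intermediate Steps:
((281 - 492)/(-373 - 431))/(-773) = -211/(-804)*(-1/773) = -211*(-1/804)*(-1/773) = (211/804)*(-1/773) = -211/621492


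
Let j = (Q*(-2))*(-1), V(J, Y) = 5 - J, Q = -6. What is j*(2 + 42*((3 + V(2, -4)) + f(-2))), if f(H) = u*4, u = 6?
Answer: -15144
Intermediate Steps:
j = -12 (j = -6*(-2)*(-1) = 12*(-1) = -12)
f(H) = 24 (f(H) = 6*4 = 24)
j*(2 + 42*((3 + V(2, -4)) + f(-2))) = -12*(2 + 42*((3 + (5 - 1*2)) + 24)) = -12*(2 + 42*((3 + (5 - 2)) + 24)) = -12*(2 + 42*((3 + 3) + 24)) = -12*(2 + 42*(6 + 24)) = -12*(2 + 42*30) = -12*(2 + 1260) = -12*1262 = -15144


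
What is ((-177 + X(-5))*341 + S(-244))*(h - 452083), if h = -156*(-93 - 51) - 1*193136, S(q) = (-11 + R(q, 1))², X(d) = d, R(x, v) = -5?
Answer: 38489995530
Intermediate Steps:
S(q) = 256 (S(q) = (-11 - 5)² = (-16)² = 256)
h = -170672 (h = -156*(-144) - 193136 = 22464 - 193136 = -170672)
((-177 + X(-5))*341 + S(-244))*(h - 452083) = ((-177 - 5)*341 + 256)*(-170672 - 452083) = (-182*341 + 256)*(-622755) = (-62062 + 256)*(-622755) = -61806*(-622755) = 38489995530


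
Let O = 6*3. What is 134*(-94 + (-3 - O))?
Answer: -15410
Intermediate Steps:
O = 18
134*(-94 + (-3 - O)) = 134*(-94 + (-3 - 1*18)) = 134*(-94 + (-3 - 18)) = 134*(-94 - 21) = 134*(-115) = -15410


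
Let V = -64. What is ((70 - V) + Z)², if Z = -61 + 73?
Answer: 21316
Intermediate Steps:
Z = 12
((70 - V) + Z)² = ((70 - 1*(-64)) + 12)² = ((70 + 64) + 12)² = (134 + 12)² = 146² = 21316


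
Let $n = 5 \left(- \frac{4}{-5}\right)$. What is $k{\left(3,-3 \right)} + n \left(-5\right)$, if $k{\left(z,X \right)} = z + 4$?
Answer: $-13$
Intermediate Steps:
$k{\left(z,X \right)} = 4 + z$
$n = 4$ ($n = 5 \left(\left(-4\right) \left(- \frac{1}{5}\right)\right) = 5 \cdot \frac{4}{5} = 4$)
$k{\left(3,-3 \right)} + n \left(-5\right) = \left(4 + 3\right) + 4 \left(-5\right) = 7 - 20 = -13$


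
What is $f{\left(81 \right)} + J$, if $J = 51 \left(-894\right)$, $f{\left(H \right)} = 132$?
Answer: $-45462$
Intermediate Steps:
$J = -45594$
$f{\left(81 \right)} + J = 132 - 45594 = -45462$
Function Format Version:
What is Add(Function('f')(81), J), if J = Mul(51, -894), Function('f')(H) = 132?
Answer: -45462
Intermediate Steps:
J = -45594
Add(Function('f')(81), J) = Add(132, -45594) = -45462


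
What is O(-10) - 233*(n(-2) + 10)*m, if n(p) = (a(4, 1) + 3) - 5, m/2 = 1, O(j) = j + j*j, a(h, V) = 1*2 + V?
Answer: -5036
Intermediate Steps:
a(h, V) = 2 + V
O(j) = j + j**2
m = 2 (m = 2*1 = 2)
n(p) = 1 (n(p) = ((2 + 1) + 3) - 5 = (3 + 3) - 5 = 6 - 5 = 1)
O(-10) - 233*(n(-2) + 10)*m = -10*(1 - 10) - 233*(1 + 10)*2 = -10*(-9) - 2563*2 = 90 - 233*22 = 90 - 5126 = -5036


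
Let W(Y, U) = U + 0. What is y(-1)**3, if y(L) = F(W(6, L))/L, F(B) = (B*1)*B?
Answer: -1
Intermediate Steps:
W(Y, U) = U
F(B) = B**2 (F(B) = B*B = B**2)
y(L) = L (y(L) = L**2/L = L)
y(-1)**3 = (-1)**3 = -1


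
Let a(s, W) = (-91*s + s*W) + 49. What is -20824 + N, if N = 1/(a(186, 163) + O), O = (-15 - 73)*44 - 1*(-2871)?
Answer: -259050559/12440 ≈ -20824.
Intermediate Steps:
a(s, W) = 49 - 91*s + W*s (a(s, W) = (-91*s + W*s) + 49 = 49 - 91*s + W*s)
O = -1001 (O = -88*44 + 2871 = -3872 + 2871 = -1001)
N = 1/12440 (N = 1/((49 - 91*186 + 163*186) - 1001) = 1/((49 - 16926 + 30318) - 1001) = 1/(13441 - 1001) = 1/12440 ≈ 8.0386e-5)
-20824 + N = -20824 + 1/12440 = -259050559/12440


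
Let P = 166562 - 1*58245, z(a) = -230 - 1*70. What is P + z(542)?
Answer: 108017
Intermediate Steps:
z(a) = -300 (z(a) = -230 - 70 = -300)
P = 108317 (P = 166562 - 58245 = 108317)
P + z(542) = 108317 - 300 = 108017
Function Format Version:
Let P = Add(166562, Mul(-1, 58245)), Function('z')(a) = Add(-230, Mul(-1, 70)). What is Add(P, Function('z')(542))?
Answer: 108017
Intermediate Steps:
Function('z')(a) = -300 (Function('z')(a) = Add(-230, -70) = -300)
P = 108317 (P = Add(166562, -58245) = 108317)
Add(P, Function('z')(542)) = Add(108317, -300) = 108017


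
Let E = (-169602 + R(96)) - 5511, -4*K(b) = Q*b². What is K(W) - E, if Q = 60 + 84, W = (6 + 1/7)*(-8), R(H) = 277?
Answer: 4306868/49 ≈ 87895.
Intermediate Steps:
W = -344/7 (W = (6 + ⅐)*(-8) = (43/7)*(-8) = -344/7 ≈ -49.143)
Q = 144
K(b) = -36*b²
E = -174836 (E = (-169602 + 277) - 5511 = -169325 - 5511 = -174836)
K(W) - E = -36*(-344/7)² - 1*(-174836) = -36*118336/49 + 174836 = -4260096/49 + 174836 = 4306868/49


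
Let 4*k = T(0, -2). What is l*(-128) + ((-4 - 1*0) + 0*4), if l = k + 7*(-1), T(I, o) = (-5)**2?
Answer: 92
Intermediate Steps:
T(I, o) = 25
k = 25/4 (k = (1/4)*25 = 25/4 ≈ 6.2500)
l = -3/4 (l = 25/4 + 7*(-1) = 25/4 - 7 = -3/4 ≈ -0.75000)
l*(-128) + ((-4 - 1*0) + 0*4) = -3/4*(-128) + ((-4 - 1*0) + 0*4) = 96 + ((-4 + 0) + 0) = 96 + (-4 + 0) = 96 - 4 = 92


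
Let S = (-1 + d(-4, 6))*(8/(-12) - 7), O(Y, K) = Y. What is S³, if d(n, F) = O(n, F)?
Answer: 1520875/27 ≈ 56329.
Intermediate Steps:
d(n, F) = n
S = 115/3 (S = (-1 - 4)*(8/(-12) - 7) = -5*(8*(-1/12) - 7) = -5*(-⅔ - 7) = -5*(-23/3) = 115/3 ≈ 38.333)
S³ = (115/3)³ = 1520875/27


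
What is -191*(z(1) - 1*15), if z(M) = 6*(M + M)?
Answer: 573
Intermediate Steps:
z(M) = 12*M (z(M) = 6*(2*M) = 12*M)
-191*(z(1) - 1*15) = -191*(12*1 - 1*15) = -191*(12 - 15) = -191*(-3) = 573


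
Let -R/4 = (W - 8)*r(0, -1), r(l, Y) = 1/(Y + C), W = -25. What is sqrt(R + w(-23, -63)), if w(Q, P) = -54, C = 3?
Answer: 2*sqrt(3) ≈ 3.4641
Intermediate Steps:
r(l, Y) = 1/(3 + Y) (r(l, Y) = 1/(Y + 3) = 1/(3 + Y))
R = 66 (R = -4*(-25 - 8)/(3 - 1) = -(-132)/2 = -4*(-33/2) = 66)
sqrt(R + w(-23, -63)) = sqrt(66 - 54) = sqrt(12) = 2*sqrt(3)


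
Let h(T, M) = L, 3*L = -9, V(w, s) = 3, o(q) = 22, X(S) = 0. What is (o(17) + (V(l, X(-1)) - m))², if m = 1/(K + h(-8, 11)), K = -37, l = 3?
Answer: 1002001/1600 ≈ 626.25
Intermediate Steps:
L = -3 (L = (⅓)*(-9) = -3)
h(T, M) = -3
m = -1/40 (m = 1/(-37 - 3) = 1/(-40) = -1/40 ≈ -0.025000)
(o(17) + (V(l, X(-1)) - m))² = (22 + (3 - 1*(-1/40)))² = (22 + (3 + 1/40))² = (22 + 121/40)² = (1001/40)² = 1002001/1600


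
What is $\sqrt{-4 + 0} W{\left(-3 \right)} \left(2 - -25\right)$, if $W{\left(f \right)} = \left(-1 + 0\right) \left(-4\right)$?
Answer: $216 i \approx 216.0 i$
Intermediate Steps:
$W{\left(f \right)} = 4$ ($W{\left(f \right)} = \left(-1\right) \left(-4\right) = 4$)
$\sqrt{-4 + 0} W{\left(-3 \right)} \left(2 - -25\right) = \sqrt{-4 + 0} \cdot 4 \left(2 - -25\right) = \sqrt{-4} \cdot 4 \left(2 + 25\right) = 2 i 4 \cdot 27 = 8 i 27 = 216 i$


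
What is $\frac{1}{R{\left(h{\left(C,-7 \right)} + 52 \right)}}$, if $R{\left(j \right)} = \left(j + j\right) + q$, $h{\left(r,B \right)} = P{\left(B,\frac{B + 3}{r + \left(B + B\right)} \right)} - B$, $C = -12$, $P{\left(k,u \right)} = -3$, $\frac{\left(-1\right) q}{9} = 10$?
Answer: $\frac{1}{22} \approx 0.045455$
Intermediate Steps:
$q = -90$ ($q = \left(-9\right) 10 = -90$)
$h{\left(r,B \right)} = -3 - B$
$R{\left(j \right)} = -90 + 2 j$ ($R{\left(j \right)} = \left(j + j\right) - 90 = 2 j - 90 = -90 + 2 j$)
$\frac{1}{R{\left(h{\left(C,-7 \right)} + 52 \right)}} = \frac{1}{-90 + 2 \left(\left(-3 - -7\right) + 52\right)} = \frac{1}{-90 + 2 \left(\left(-3 + 7\right) + 52\right)} = \frac{1}{-90 + 2 \left(4 + 52\right)} = \frac{1}{-90 + 2 \cdot 56} = \frac{1}{-90 + 112} = \frac{1}{22}$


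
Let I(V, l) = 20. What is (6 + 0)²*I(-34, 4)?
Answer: 720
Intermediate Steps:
(6 + 0)²*I(-34, 4) = (6 + 0)²*20 = 6²*20 = 36*20 = 720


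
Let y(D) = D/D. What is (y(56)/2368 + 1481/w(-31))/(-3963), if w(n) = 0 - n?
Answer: -1169013/96971968 ≈ -0.012055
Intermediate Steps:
y(D) = 1
w(n) = -n
(y(56)/2368 + 1481/w(-31))/(-3963) = (1/2368 + 1481/((-1*(-31))))/(-3963) = (1*(1/2368) + 1481/31)*(-1/3963) = (1/2368 + 1481*(1/31))*(-1/3963) = (1/2368 + 1481/31)*(-1/3963) = (3507039/73408)*(-1/3963) = -1169013/96971968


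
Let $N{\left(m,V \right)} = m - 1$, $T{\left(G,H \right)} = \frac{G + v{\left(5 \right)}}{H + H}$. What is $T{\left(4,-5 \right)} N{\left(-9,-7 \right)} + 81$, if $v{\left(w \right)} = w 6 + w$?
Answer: $120$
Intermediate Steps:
$v{\left(w \right)} = 7 w$ ($v{\left(w \right)} = 6 w + w = 7 w$)
$T{\left(G,H \right)} = \frac{35 + G}{2 H}$ ($T{\left(G,H \right)} = \frac{G + 7 \cdot 5}{H + H} = \frac{G + 35}{2 H} = \left(35 + G\right) \frac{1}{2 H} = \frac{35 + G}{2 H}$)
$N{\left(m,V \right)} = -1 + m$
$T{\left(4,-5 \right)} N{\left(-9,-7 \right)} + 81 = \frac{35 + 4}{2 \left(-5\right)} \left(-1 - 9\right) + 81 = \frac{1}{2} \left(- \frac{1}{5}\right) 39 \left(-10\right) + 81 = \left(- \frac{39}{10}\right) \left(-10\right) + 81 = 39 + 81 = 120$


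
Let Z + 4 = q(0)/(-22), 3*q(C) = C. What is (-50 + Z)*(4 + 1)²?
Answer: -1350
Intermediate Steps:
q(C) = C/3
Z = -4 (Z = -4 + ((⅓)*0)/(-22) = -4 + 0*(-1/22) = -4 + 0 = -4)
(-50 + Z)*(4 + 1)² = (-50 - 4)*(4 + 1)² = -54*5² = -54*25 = -1350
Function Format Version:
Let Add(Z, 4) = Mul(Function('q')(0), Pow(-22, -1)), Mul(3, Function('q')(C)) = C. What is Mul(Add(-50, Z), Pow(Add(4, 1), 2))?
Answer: -1350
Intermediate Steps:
Function('q')(C) = Mul(Rational(1, 3), C)
Z = -4 (Z = Add(-4, Mul(Mul(Rational(1, 3), 0), Pow(-22, -1))) = Add(-4, Mul(0, Rational(-1, 22))) = Add(-4, 0) = -4)
Mul(Add(-50, Z), Pow(Add(4, 1), 2)) = Mul(Add(-50, -4), Pow(Add(4, 1), 2)) = Mul(-54, Pow(5, 2)) = Mul(-54, 25) = -1350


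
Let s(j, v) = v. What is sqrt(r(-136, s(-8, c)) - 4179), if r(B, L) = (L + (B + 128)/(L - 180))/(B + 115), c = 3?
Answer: I*sqrt(130928434)/177 ≈ 64.646*I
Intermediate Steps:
r(B, L) = (L + (128 + B)/(-180 + L))/(115 + B)
sqrt(r(-136, s(-8, c)) - 4179) = sqrt((128 - 136 + 3**2 - 180*3)/(-20700 - 180*(-136) + 115*3 - 136*3) - 4179) = sqrt((128 - 136 + 9 - 540)/(-20700 + 24480 + 345 - 408) - 4179) = sqrt(-539/3717 - 4179) = sqrt((1/3717)*(-539) - 4179) = sqrt(-77/531 - 4179) = sqrt(-2219126/531) = I*sqrt(130928434)/177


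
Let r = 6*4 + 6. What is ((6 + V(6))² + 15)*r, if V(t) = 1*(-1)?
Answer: 1200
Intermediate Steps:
V(t) = -1
r = 30 (r = 24 + 6 = 30)
((6 + V(6))² + 15)*r = ((6 - 1)² + 15)*30 = (5² + 15)*30 = (25 + 15)*30 = 40*30 = 1200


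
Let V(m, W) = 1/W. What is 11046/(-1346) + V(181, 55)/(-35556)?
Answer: -10800669013/1316105340 ≈ -8.2065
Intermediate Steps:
11046/(-1346) + V(181, 55)/(-35556) = 11046/(-1346) + 1/(55*(-35556)) = 11046*(-1/1346) + (1/55)*(-1/35556) = -5523/673 - 1/1955580 = -10800669013/1316105340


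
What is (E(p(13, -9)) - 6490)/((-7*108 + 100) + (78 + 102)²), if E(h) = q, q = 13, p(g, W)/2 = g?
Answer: -6477/31744 ≈ -0.20404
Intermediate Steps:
p(g, W) = 2*g
E(h) = 13
(E(p(13, -9)) - 6490)/((-7*108 + 100) + (78 + 102)²) = (13 - 6490)/((-7*108 + 100) + (78 + 102)²) = -6477/((-756 + 100) + 180²) = -6477/(-656 + 32400) = -6477/31744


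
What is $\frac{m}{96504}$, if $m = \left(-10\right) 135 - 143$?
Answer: $- \frac{1493}{96504} \approx -0.015471$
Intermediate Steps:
$m = -1493$ ($m = -1350 - 143 = -1493$)
$\frac{m}{96504} = - \frac{1493}{96504}$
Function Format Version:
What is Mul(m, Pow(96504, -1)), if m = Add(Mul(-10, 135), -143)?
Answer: Rational(-1493, 96504) ≈ -0.015471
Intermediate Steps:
m = -1493 (m = Add(-1350, -143) = -1493)
Mul(m, Pow(96504, -1)) = Mul(-1493, Pow(96504, -1)) = Mul(-1493, Rational(1, 96504)) = Rational(-1493, 96504)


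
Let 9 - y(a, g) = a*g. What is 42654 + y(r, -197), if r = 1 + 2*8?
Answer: 46012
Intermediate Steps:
r = 17 (r = 1 + 16 = 17)
y(a, g) = 9 - a*g
42654 + y(r, -197) = 42654 + (9 - 1*17*(-197)) = 42654 + (9 + 3349) = 42654 + 3358 = 46012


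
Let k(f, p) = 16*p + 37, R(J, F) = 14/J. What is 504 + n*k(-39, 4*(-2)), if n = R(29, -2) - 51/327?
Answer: 1499141/3161 ≈ 474.26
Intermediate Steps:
n = 1033/3161 (n = 14/29 - 51/327 = 14*(1/29) - 51*1/327 = 14/29 - 17/109 = 1033/3161 ≈ 0.32680)
k(f, p) = 37 + 16*p
504 + n*k(-39, 4*(-2)) = 504 + 1033*(37 + 16*(4*(-2)))/3161 = 504 + 1033*(37 + 16*(-8))/3161 = 504 + 1033*(37 - 128)/3161 = 504 + (1033/3161)*(-91) = 504 - 94003/3161 = 1499141/3161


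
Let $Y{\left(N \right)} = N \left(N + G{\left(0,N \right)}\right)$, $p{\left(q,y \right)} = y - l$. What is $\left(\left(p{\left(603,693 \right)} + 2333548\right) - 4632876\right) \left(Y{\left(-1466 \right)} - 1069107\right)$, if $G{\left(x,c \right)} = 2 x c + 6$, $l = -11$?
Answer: $-2462407855872$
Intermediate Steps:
$G{\left(x,c \right)} = 6 + 2 c x$ ($G{\left(x,c \right)} = 2 c x + 6 = 6 + 2 c x$)
$p{\left(q,y \right)} = 11 + y$ ($p{\left(q,y \right)} = y - -11 = y + 11 = 11 + y$)
$Y{\left(N \right)} = N \left(6 + N\right)$ ($Y{\left(N \right)} = N \left(N + \left(6 + 2 N 0\right)\right) = N \left(N + \left(6 + 0\right)\right) = N \left(N + 6\right) = N \left(6 + N\right)$)
$\left(\left(p{\left(603,693 \right)} + 2333548\right) - 4632876\right) \left(Y{\left(-1466 \right)} - 1069107\right) = \left(\left(\left(11 + 693\right) + 2333548\right) - 4632876\right) \left(- 1466 \left(6 - 1466\right) - 1069107\right) = \left(\left(704 + 2333548\right) - 4632876\right) \left(\left(-1466\right) \left(-1460\right) - 1069107\right) = \left(2334252 - 4632876\right) \left(2140360 - 1069107\right) = \left(-2298624\right) 1071253 = -2462407855872$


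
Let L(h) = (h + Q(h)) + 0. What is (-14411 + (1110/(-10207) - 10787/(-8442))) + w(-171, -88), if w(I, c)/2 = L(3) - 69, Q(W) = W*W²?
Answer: -2661791233/183726 ≈ -14488.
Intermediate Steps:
Q(W) = W³
L(h) = h + h³ (L(h) = (h + h³) + 0 = h + h³)
w(I, c) = -78 (w(I, c) = 2*((3 + 3³) - 69) = 2*((3 + 27) - 69) = 2*(30 - 69) = 2*(-39) = -78)
(-14411 + (1110/(-10207) - 10787/(-8442))) + w(-171, -88) = (-14411 + (1110/(-10207) - 10787/(-8442))) - 78 = (-14411 + (1110*(-1/10207) - 10787*(-1/8442))) - 78 = (-14411 + (-1110/10207 + 23/18)) - 78 = (-14411 + 214781/183726) - 78 = -2647460605/183726 - 78 = -2661791233/183726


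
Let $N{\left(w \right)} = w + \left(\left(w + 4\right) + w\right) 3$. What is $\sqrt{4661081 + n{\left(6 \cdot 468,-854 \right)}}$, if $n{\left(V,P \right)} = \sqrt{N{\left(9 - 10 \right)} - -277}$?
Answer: $\sqrt{4661081 + \sqrt{282}} \approx 2159.0$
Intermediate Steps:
$N{\left(w \right)} = 12 + 7 w$ ($N{\left(w \right)} = w + \left(\left(4 + w\right) + w\right) 3 = w + \left(4 + 2 w\right) 3 = w + \left(12 + 6 w\right) = 12 + 7 w$)
$n{\left(V,P \right)} = \sqrt{282}$ ($n{\left(V,P \right)} = \sqrt{\left(12 + 7 \left(9 - 10\right)\right) - -277} = \sqrt{\left(12 + 7 \left(9 - 10\right)\right) + 277} = \sqrt{\left(12 + 7 \left(-1\right)\right) + 277} = \sqrt{\left(12 - 7\right) + 277} = \sqrt{5 + 277} = \sqrt{282}$)
$\sqrt{4661081 + n{\left(6 \cdot 468,-854 \right)}} = \sqrt{4661081 + \sqrt{282}}$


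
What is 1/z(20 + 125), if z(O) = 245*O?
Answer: 1/35525 ≈ 2.8149e-5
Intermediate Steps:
1/z(20 + 125) = 1/(245*(20 + 125)) = 1/(245*145) = 1/35525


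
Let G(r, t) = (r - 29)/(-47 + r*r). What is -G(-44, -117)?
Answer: 73/1889 ≈ 0.038645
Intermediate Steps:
G(r, t) = (-29 + r)/(-47 + r**2)
-G(-44, -117) = -(-29 - 44)/(-47 + (-44)**2) = -(-73)/(-47 + 1936) = -(-73)/1889 = -1*(-73/1889) = 73/1889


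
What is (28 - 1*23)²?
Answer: 25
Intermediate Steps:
(28 - 1*23)² = (28 - 23)² = 5² = 25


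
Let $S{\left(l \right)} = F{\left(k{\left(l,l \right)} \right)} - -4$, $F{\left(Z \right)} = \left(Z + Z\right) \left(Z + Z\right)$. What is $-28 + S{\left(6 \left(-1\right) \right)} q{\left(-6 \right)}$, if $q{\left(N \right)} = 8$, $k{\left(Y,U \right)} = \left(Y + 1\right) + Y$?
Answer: $3876$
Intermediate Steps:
$k{\left(Y,U \right)} = 1 + 2 Y$ ($k{\left(Y,U \right)} = \left(1 + Y\right) + Y = 1 + 2 Y$)
$F{\left(Z \right)} = 4 Z^{2}$ ($F{\left(Z \right)} = 2 Z 2 Z = 4 Z^{2}$)
$S{\left(l \right)} = 4 + 4 \left(1 + 2 l\right)^{2}$ ($S{\left(l \right)} = 4 \left(1 + 2 l\right)^{2} - -4 = 4 \left(1 + 2 l\right)^{2} + 4 = 4 + 4 \left(1 + 2 l\right)^{2}$)
$-28 + S{\left(6 \left(-1\right) \right)} q{\left(-6 \right)} = -28 + \left(4 + 4 \left(1 + 2 \cdot 6 \left(-1\right)\right)^{2}\right) 8 = -28 + \left(4 + 4 \left(1 + 2 \left(-6\right)\right)^{2}\right) 8 = -28 + \left(4 + 4 \left(1 - 12\right)^{2}\right) 8 = -28 + \left(4 + 4 \left(-11\right)^{2}\right) 8 = -28 + \left(4 + 4 \cdot 121\right) 8 = -28 + \left(4 + 484\right) 8 = -28 + 488 \cdot 8 = -28 + 3904 = 3876$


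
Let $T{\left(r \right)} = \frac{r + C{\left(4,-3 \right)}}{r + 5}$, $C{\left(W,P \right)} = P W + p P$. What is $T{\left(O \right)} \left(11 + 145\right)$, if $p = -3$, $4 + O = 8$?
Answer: $\frac{52}{3} \approx 17.333$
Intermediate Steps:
$O = 4$ ($O = -4 + 8 = 4$)
$C{\left(W,P \right)} = - 3 P + P W$ ($C{\left(W,P \right)} = P W - 3 P = - 3 P + P W$)
$T{\left(r \right)} = \frac{-3 + r}{5 + r}$ ($T{\left(r \right)} = \frac{r - 3 \left(-3 + 4\right)}{r + 5} = \frac{r - 3}{5 + r} = \frac{-3 + r}{5 + r}$)
$T{\left(O \right)} \left(11 + 145\right) = \frac{-3 + 4}{5 + 4} \left(11 + 145\right) = \frac{1}{9} \cdot 1 \cdot 156 = \frac{1}{9} \cdot 156 = \frac{52}{3}$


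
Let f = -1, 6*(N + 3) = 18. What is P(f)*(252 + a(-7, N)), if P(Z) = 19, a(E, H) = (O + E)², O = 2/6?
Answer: 50692/9 ≈ 5632.4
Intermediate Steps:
N = 0 (N = -3 + (⅙)*18 = -3 + 3 = 0)
O = ⅓ (O = 2*(⅙) = ⅓ ≈ 0.33333)
a(E, H) = (⅓ + E)²
P(f)*(252 + a(-7, N)) = 19*(252 + (1 + 3*(-7))²/9) = 19*(252 + (1 - 21)²/9) = 19*(252 + (⅑)*(-20)²) = 19*(252 + (⅑)*400) = 19*(252 + 400/9) = 19*(2668/9) = 50692/9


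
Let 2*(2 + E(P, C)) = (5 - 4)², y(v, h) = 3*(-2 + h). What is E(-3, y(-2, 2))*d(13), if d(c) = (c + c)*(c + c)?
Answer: -1014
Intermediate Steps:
y(v, h) = -6 + 3*h
E(P, C) = -3/2 (E(P, C) = -2 + (5 - 4)²/2 = -2 + (½)*1² = -2 + (½)*1 = -2 + ½ = -3/2)
d(c) = 4*c² (d(c) = (2*c)*(2*c) = 4*c²)
E(-3, y(-2, 2))*d(13) = -6*13² = -6*169 = -3/2*676 = -1014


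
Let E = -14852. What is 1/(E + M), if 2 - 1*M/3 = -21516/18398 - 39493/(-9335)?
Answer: -85872665/1275654195121 ≈ -6.7317e-5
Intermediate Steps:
M = -273374541/85872665 (M = 6 - 3*(-21516/18398 - 39493/(-9335)) = 6 - 3*(-21516*1/18398 - 39493*(-1/9335)) = 6 - 3*(-10758/9199 + 39493/9335) = 6 - 3*262870177/85872665 = 6 - 788610531/85872665 = -273374541/85872665 ≈ -3.1835)
1/(E + M) = 1/(-14852 - 273374541/85872665) = 1/(-1275654195121/85872665) = -85872665/1275654195121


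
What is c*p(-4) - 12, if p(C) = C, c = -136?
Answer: 532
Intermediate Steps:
c*p(-4) - 12 = -136*(-4) - 12 = 544 - 12 = 532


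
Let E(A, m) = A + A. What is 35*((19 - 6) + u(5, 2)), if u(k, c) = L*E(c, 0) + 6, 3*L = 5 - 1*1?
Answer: 2555/3 ≈ 851.67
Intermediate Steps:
L = 4/3 (L = (5 - 1*1)/3 = (5 - 1)/3 = (⅓)*4 = 4/3 ≈ 1.3333)
E(A, m) = 2*A
u(k, c) = 6 + 8*c/3 (u(k, c) = 4*(2*c)/3 + 6 = 8*c/3 + 6 = 6 + 8*c/3)
35*((19 - 6) + u(5, 2)) = 35*((19 - 6) + (6 + (8/3)*2)) = 35*(13 + (6 + 16/3)) = 35*(13 + 34/3) = 35*(73/3) = 2555/3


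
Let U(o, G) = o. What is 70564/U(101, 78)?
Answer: 70564/101 ≈ 698.65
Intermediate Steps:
70564/U(101, 78) = 70564/101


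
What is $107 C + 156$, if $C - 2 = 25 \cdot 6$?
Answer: $16420$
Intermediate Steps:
$C = 152$ ($C = 2 + 25 \cdot 6 = 2 + 150 = 152$)
$107 C + 156 = 107 \cdot 152 + 156 = 16264 + 156 = 16420$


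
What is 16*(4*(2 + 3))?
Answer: 320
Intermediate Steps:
16*(4*(2 + 3)) = 16*(4*5) = 16*20 = 320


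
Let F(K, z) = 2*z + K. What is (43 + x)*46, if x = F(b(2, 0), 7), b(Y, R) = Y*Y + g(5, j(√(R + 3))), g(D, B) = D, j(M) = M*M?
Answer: 3036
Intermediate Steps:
j(M) = M²
b(Y, R) = 5 + Y² (b(Y, R) = Y*Y + 5 = Y² + 5 = 5 + Y²)
F(K, z) = K + 2*z
x = 23 (x = (5 + 2²) + 2*7 = (5 + 4) + 14 = 9 + 14 = 23)
(43 + x)*46 = (43 + 23)*46 = 66*46 = 3036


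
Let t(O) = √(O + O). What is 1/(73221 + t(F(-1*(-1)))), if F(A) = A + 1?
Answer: 1/73223 ≈ 1.3657e-5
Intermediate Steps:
F(A) = 1 + A
t(O) = √2*√O (t(O) = √(2*O) = √2*√O)
1/(73221 + t(F(-1*(-1)))) = 1/(73221 + √2*√(1 - 1*(-1))) = 1/(73221 + √2*√(1 + 1)) = 1/(73221 + √2*√2) = 1/(73221 + 2) = 1/73223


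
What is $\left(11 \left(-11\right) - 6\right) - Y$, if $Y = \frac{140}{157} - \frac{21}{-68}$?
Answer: $- \frac{1368669}{10676} \approx -128.2$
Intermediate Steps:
$Y = \frac{12817}{10676}$ ($Y = 140 \cdot \frac{1}{157} - - \frac{21}{68} = \frac{140}{157} + \frac{21}{68} = \frac{12817}{10676} \approx 1.2005$)
$\left(11 \left(-11\right) - 6\right) - Y = \left(11 \left(-11\right) - 6\right) - \frac{12817}{10676} = \left(-121 - 6\right) - \frac{12817}{10676} = -127 - \frac{12817}{10676} = - \frac{1368669}{10676}$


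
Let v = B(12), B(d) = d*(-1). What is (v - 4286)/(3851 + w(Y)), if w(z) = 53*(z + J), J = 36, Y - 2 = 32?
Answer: -4298/7561 ≈ -0.56844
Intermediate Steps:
B(d) = -d
v = -12 (v = -1*12 = -12)
Y = 34 (Y = 2 + 32 = 34)
w(z) = 1908 + 53*z (w(z) = 53*(z + 36) = 53*(36 + z) = 1908 + 53*z)
(v - 4286)/(3851 + w(Y)) = (-12 - 4286)/(3851 + (1908 + 53*34)) = -4298/(3851 + (1908 + 1802)) = -4298/(3851 + 3710) = -4298/7561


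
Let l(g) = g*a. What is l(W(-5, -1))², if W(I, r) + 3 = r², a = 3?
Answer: 36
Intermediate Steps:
W(I, r) = -3 + r²
l(g) = 3*g (l(g) = g*3 = 3*g)
l(W(-5, -1))² = (3*(-3 + (-1)²))² = (3*(-3 + 1))² = (3*(-2))² = (-6)² = 36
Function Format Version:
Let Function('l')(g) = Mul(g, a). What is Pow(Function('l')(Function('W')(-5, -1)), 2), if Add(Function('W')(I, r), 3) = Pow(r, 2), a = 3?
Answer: 36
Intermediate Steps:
Function('W')(I, r) = Add(-3, Pow(r, 2))
Function('l')(g) = Mul(3, g) (Function('l')(g) = Mul(g, 3) = Mul(3, g))
Pow(Function('l')(Function('W')(-5, -1)), 2) = Pow(Mul(3, Add(-3, Pow(-1, 2))), 2) = Pow(Mul(3, Add(-3, 1)), 2) = Pow(Mul(3, -2), 2) = Pow(-6, 2) = 36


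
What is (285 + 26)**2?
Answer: 96721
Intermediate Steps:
(285 + 26)**2 = 311**2 = 96721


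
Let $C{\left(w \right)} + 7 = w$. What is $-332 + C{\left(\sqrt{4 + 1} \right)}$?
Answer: $-339 + \sqrt{5} \approx -336.76$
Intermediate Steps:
$C{\left(w \right)} = -7 + w$
$-332 + C{\left(\sqrt{4 + 1} \right)} = -332 - \left(7 - \sqrt{4 + 1}\right) = -332 - \left(7 - \sqrt{5}\right) = -339 + \sqrt{5}$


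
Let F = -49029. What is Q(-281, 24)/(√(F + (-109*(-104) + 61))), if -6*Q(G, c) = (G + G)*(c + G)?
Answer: 72217*I*√3/1008 ≈ 124.09*I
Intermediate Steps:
Q(G, c) = -G*(G + c)/3 (Q(G, c) = -(G + G)*(c + G)/6 = -2*G*(G + c)/6 = -G*(G + c)/3)
Q(-281, 24)/(√(F + (-109*(-104) + 61))) = (-⅓*(-281)*(-281 + 24))/(√(-49029 + (-109*(-104) + 61))) = (-⅓*(-281)*(-257))/(√(-49029 + (11336 + 61))) = -72217/(3*√(-49029 + 11397)) = -72217*(-I*√3/336)/3 = -(-72217)*I*√3/1008 = 72217*I*√3/1008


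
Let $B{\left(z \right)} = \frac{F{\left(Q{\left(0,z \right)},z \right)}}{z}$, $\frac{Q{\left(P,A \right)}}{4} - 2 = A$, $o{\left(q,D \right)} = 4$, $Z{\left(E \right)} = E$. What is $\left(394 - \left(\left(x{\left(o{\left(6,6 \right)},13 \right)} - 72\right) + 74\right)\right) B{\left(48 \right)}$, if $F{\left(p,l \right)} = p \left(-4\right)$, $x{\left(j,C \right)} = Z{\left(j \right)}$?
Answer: $- \frac{19400}{3} \approx -6466.7$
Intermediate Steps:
$x{\left(j,C \right)} = j$
$Q{\left(P,A \right)} = 8 + 4 A$
$F{\left(p,l \right)} = - 4 p$
$B{\left(z \right)} = \frac{-32 - 16 z}{z}$ ($B{\left(z \right)} = \frac{\left(-4\right) \left(8 + 4 z\right)}{z} = \frac{-32 - 16 z}{z}$)
$\left(394 - \left(\left(x{\left(o{\left(6,6 \right)},13 \right)} - 72\right) + 74\right)\right) B{\left(48 \right)} = \left(394 - \left(\left(4 - 72\right) + 74\right)\right) \left(-16 - \frac{32}{48}\right) = \left(394 - \left(-68 + 74\right)\right) \left(-16 - \frac{2}{3}\right) = \left(394 - 6\right) \left(-16 - \frac{2}{3}\right) = \left(394 - 6\right) \left(- \frac{50}{3}\right) = 388 \left(- \frac{50}{3}\right) = - \frac{19400}{3}$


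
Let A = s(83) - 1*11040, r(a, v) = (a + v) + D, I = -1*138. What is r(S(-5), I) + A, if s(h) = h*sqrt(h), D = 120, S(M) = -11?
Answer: -11069 + 83*sqrt(83) ≈ -10313.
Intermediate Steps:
I = -138
r(a, v) = 120 + a + v (r(a, v) = (a + v) + 120 = 120 + a + v)
s(h) = h**(3/2)
A = -11040 + 83*sqrt(83) (A = 83**(3/2) - 1*11040 = 83*sqrt(83) - 11040 = -11040 + 83*sqrt(83) ≈ -10284.)
r(S(-5), I) + A = (120 - 11 - 138) + (-11040 + 83*sqrt(83)) = -29 + (-11040 + 83*sqrt(83)) = -11069 + 83*sqrt(83)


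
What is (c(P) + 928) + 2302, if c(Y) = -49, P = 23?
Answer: 3181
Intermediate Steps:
(c(P) + 928) + 2302 = (-49 + 928) + 2302 = 879 + 2302 = 3181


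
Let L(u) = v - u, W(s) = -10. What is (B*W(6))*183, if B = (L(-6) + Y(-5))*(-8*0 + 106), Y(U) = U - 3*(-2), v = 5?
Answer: -2327760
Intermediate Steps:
L(u) = 5 - u
Y(U) = 6 + U (Y(U) = U + 6 = 6 + U)
B = 1272 (B = ((5 - 1*(-6)) + (6 - 5))*(-8*0 + 106) = ((5 + 6) + 1)*(0 + 106) = (11 + 1)*106 = 12*106 = 1272)
(B*W(6))*183 = (1272*(-10))*183 = -12720*183 = -2327760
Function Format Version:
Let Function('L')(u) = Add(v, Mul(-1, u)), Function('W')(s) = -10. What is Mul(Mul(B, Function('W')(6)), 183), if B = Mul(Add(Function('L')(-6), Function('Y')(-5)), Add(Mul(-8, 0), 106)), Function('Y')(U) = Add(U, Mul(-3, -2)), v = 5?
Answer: -2327760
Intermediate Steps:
Function('L')(u) = Add(5, Mul(-1, u))
Function('Y')(U) = Add(6, U) (Function('Y')(U) = Add(U, 6) = Add(6, U))
B = 1272 (B = Mul(Add(Add(5, Mul(-1, -6)), Add(6, -5)), Add(Mul(-8, 0), 106)) = Mul(Add(Add(5, 6), 1), Add(0, 106)) = Mul(Add(11, 1), 106) = Mul(12, 106) = 1272)
Mul(Mul(B, Function('W')(6)), 183) = Mul(Mul(1272, -10), 183) = Mul(-12720, 183) = -2327760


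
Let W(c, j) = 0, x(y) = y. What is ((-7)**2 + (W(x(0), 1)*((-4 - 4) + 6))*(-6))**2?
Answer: 2401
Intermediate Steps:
((-7)**2 + (W(x(0), 1)*((-4 - 4) + 6))*(-6))**2 = ((-7)**2 + (0*((-4 - 4) + 6))*(-6))**2 = (49 + (0*(-8 + 6))*(-6))**2 = (49 + (0*(-2))*(-6))**2 = (49 + 0*(-6))**2 = (49 + 0)**2 = 49**2 = 2401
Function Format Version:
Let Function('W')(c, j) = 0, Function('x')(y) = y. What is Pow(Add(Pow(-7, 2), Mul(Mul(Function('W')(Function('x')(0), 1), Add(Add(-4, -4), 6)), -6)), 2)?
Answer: 2401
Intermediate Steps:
Pow(Add(Pow(-7, 2), Mul(Mul(Function('W')(Function('x')(0), 1), Add(Add(-4, -4), 6)), -6)), 2) = Pow(Add(Pow(-7, 2), Mul(Mul(0, Add(Add(-4, -4), 6)), -6)), 2) = Pow(Add(49, Mul(Mul(0, Add(-8, 6)), -6)), 2) = Pow(Add(49, Mul(Mul(0, -2), -6)), 2) = Pow(Add(49, Mul(0, -6)), 2) = Pow(Add(49, 0), 2) = Pow(49, 2) = 2401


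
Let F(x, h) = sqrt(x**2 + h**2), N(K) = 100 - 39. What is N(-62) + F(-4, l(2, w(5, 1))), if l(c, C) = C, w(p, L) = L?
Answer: 61 + sqrt(17) ≈ 65.123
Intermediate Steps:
N(K) = 61
F(x, h) = sqrt(h**2 + x**2)
N(-62) + F(-4, l(2, w(5, 1))) = 61 + sqrt(1**2 + (-4)**2) = 61 + sqrt(1 + 16) = 61 + sqrt(17)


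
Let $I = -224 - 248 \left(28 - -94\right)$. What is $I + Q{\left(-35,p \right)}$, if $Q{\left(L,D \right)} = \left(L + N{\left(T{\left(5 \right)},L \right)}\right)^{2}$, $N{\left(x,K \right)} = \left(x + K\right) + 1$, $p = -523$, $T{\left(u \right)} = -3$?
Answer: $-25296$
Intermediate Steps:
$N{\left(x,K \right)} = 1 + K + x$ ($N{\left(x,K \right)} = \left(K + x\right) + 1 = 1 + K + x$)
$Q{\left(L,D \right)} = \left(-2 + 2 L\right)^{2}$ ($Q{\left(L,D \right)} = \left(L + \left(1 + L - 3\right)\right)^{2} = \left(L + \left(-2 + L\right)\right)^{2} = \left(-2 + 2 L\right)^{2}$)
$I = -30480$ ($I = -224 - 248 \left(28 + 94\right) = -224 - 30256 = -30480$)
$I + Q{\left(-35,p \right)} = -30480 + 4 \left(-1 - 35\right)^{2} = -30480 + 4 \left(-36\right)^{2} = -30480 + 4 \cdot 1296 = -30480 + 5184 = -25296$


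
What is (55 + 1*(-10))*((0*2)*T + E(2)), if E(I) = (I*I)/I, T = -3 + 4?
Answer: 90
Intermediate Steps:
T = 1
E(I) = I (E(I) = I²/I = I)
(55 + 1*(-10))*((0*2)*T + E(2)) = (55 + 1*(-10))*((0*2)*1 + 2) = (55 - 10)*(0*1 + 2) = 45*(0 + 2) = 45*2 = 90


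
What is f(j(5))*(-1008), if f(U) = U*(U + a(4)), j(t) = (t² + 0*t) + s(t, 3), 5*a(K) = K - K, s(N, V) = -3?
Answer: -487872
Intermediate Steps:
a(K) = 0 (a(K) = (K - K)/5 = (⅕)*0 = 0)
j(t) = -3 + t² (j(t) = (t² + 0*t) - 3 = (t² + 0) - 3 = t² - 3 = -3 + t²)
f(U) = U² (f(U) = U*(U + 0) = U*U = U²)
f(j(5))*(-1008) = (-3 + 5²)²*(-1008) = (-3 + 25)²*(-1008) = 22²*(-1008) = 484*(-1008) = -487872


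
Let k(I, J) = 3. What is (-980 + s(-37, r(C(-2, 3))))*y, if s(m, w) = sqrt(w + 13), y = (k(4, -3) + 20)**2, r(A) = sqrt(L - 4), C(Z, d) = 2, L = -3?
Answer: -518420 + 529*sqrt(13 + I*sqrt(7)) ≈ -5.165e+5 + 193.1*I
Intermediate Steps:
r(A) = I*sqrt(7) (r(A) = sqrt(-3 - 4) = sqrt(-7) = I*sqrt(7))
y = 529 (y = (3 + 20)**2 = 23**2 = 529)
s(m, w) = sqrt(13 + w)
(-980 + s(-37, r(C(-2, 3))))*y = (-980 + sqrt(13 + I*sqrt(7)))*529 = -518420 + 529*sqrt(13 + I*sqrt(7))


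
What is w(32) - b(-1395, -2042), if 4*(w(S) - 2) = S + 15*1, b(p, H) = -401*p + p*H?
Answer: -13631885/4 ≈ -3.4080e+6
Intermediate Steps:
b(p, H) = -401*p + H*p
w(S) = 23/4 + S/4 (w(S) = 2 + (S + 15*1)/4 = 2 + (S + 15)/4 = 2 + (15 + S)/4 = 2 + (15/4 + S/4) = 23/4 + S/4)
w(32) - b(-1395, -2042) = (23/4 + (1/4)*32) - (-1395)*(-401 - 2042) = (23/4 + 8) - (-1395)*(-2443) = 55/4 - 1*3407985 = 55/4 - 3407985 = -13631885/4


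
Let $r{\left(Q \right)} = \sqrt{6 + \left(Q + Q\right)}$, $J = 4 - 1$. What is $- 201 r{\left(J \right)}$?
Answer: $- 402 \sqrt{3} \approx -696.28$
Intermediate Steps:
$J = 3$
$r{\left(Q \right)} = \sqrt{6 + 2 Q}$
$- 201 r{\left(J \right)} = - 201 \sqrt{6 + 2 \cdot 3} = - 201 \sqrt{6 + 6} = - 201 \sqrt{12} = - 201 \cdot 2 \sqrt{3} = - 402 \sqrt{3}$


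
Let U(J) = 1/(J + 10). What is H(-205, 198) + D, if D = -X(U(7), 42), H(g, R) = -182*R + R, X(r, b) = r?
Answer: -609247/17 ≈ -35838.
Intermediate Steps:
U(J) = 1/(10 + J)
H(g, R) = -181*R
D = -1/17 (D = -1/(10 + 7) = -1/17 ≈ -0.058824)
H(-205, 198) + D = -181*198 - 1/17 = -35838 - 1/17 = -609247/17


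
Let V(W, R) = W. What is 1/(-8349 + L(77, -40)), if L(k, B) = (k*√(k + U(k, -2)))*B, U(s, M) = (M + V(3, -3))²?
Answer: 23/1846373 - 280*√78/60930309 ≈ -2.8129e-5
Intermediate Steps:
U(s, M) = (3 + M)² (U(s, M) = (M + 3)² = (3 + M)²)
L(k, B) = B*k*√(1 + k) (L(k, B) = (k*√(k + (3 - 2)²))*B = (k*√(k + 1²))*B = (k*√(k + 1))*B = (k*√(1 + k))*B = B*k*√(1 + k))
1/(-8349 + L(77, -40)) = 1/(-8349 - 40*77*√(1 + 77)) = 1/(-8349 - 40*77*√78) = 1/(-8349 - 3080*√78)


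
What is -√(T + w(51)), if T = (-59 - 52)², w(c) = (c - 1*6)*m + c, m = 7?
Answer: -√12687 ≈ -112.64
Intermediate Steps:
w(c) = -42 + 8*c (w(c) = (c - 1*6)*7 + c = (c - 6)*7 + c = (-6 + c)*7 + c = (-42 + 7*c) + c = -42 + 8*c)
T = 12321 (T = (-111)² = 12321)
-√(T + w(51)) = -√(12321 + (-42 + 8*51)) = -√(12321 + (-42 + 408)) = -√(12321 + 366) = -√12687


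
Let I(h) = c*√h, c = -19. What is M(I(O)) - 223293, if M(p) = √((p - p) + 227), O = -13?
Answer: -223293 + √227 ≈ -2.2328e+5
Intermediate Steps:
I(h) = -19*√h
M(p) = √227 (M(p) = √(0 + 227) = √227)
M(I(O)) - 223293 = √227 - 223293 = -223293 + √227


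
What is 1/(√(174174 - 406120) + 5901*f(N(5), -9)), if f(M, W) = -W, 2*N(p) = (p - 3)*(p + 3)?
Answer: 53109/2820797827 - I*√231946/2820797827 ≈ 1.8828e-5 - 1.7073e-7*I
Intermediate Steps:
N(p) = (-3 + p)*(3 + p)/2 (N(p) = ((p - 3)*(p + 3))/2 = ((-3 + p)*(3 + p))/2 = (-3 + p)*(3 + p)/2)
1/(√(174174 - 406120) + 5901*f(N(5), -9)) = 1/(√(174174 - 406120) + 5901*(-1*(-9))) = 1/(√(-231946) + 5901*9) = 1/(I*√231946 + 53109) = 1/(53109 + I*√231946)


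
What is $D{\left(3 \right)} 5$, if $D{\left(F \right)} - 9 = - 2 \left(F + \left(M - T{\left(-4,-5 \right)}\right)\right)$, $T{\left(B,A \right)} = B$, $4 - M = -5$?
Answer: $-115$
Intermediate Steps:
$M = 9$ ($M = 4 - -5 = 4 + 5 = 9$)
$D{\left(F \right)} = -17 - 2 F$ ($D{\left(F \right)} = 9 - 2 \left(F + \left(9 - -4\right)\right) = 9 - 2 \left(F + \left(9 + 4\right)\right) = 9 - 2 \left(F + 13\right) = 9 - 2 \left(13 + F\right) = 9 - \left(26 + 2 F\right) = -17 - 2 F$)
$D{\left(3 \right)} 5 = \left(-17 - 6\right) 5 = \left(-23\right) 5 = -115$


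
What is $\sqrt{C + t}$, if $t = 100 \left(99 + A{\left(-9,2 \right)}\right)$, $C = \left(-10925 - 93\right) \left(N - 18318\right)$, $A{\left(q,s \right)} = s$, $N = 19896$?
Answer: $4 i \sqrt{1086019} \approx 4168.5 i$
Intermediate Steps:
$C = -17386404$ ($C = \left(-10925 - 93\right) \left(19896 - 18318\right) = \left(-11018\right) 1578 = -17386404$)
$t = 10100$ ($t = 100 \left(99 + 2\right) = 100 \cdot 101 = 10100$)
$\sqrt{C + t} = \sqrt{-17386404 + 10100} = \sqrt{-17376304} = 4 i \sqrt{1086019}$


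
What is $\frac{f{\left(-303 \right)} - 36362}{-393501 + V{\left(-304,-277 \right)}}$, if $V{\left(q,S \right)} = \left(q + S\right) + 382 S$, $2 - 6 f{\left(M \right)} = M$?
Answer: $\frac{217867}{2999376} \approx 0.072637$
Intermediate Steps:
$f{\left(M \right)} = \frac{1}{3} - \frac{M}{6}$
$V{\left(q,S \right)} = q + 383 S$ ($V{\left(q,S \right)} = \left(S + q\right) + 382 S = q + 383 S$)
$\frac{f{\left(-303 \right)} - 36362}{-393501 + V{\left(-304,-277 \right)}} = \frac{\left(\frac{1}{3} - - \frac{101}{2}\right) - 36362}{-393501 + \left(-304 + 383 \left(-277\right)\right)} = \frac{\left(\frac{1}{3} + \frac{101}{2}\right) - 36362}{-393501 - 106395} = \frac{\frac{305}{6} - 36362}{-393501 - 106395} = - \frac{217867}{6 \left(-499896\right)} = \left(- \frac{217867}{6}\right) \left(- \frac{1}{499896}\right) = \frac{217867}{2999376}$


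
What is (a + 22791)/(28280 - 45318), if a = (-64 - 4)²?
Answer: -27415/17038 ≈ -1.6091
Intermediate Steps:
a = 4624 (a = (-68)² = 4624)
(a + 22791)/(28280 - 45318) = (4624 + 22791)/(28280 - 45318) = 27415/(-17038) = 27415*(-1/17038) = -27415/17038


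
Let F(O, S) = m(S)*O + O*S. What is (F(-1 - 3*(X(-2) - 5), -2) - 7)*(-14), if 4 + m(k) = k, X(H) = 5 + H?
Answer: 658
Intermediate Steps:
m(k) = -4 + k
F(O, S) = O*S + O*(-4 + S) (F(O, S) = (-4 + S)*O + O*S = O*(-4 + S) + O*S = O*S + O*(-4 + S))
(F(-1 - 3*(X(-2) - 5), -2) - 7)*(-14) = (2*(-1 - 3*((5 - 2) - 5))*(-2 - 2) - 7)*(-14) = (2*(-1 - 3*(3 - 5))*(-4) - 7)*(-14) = (2*(-1 - 3*(-2))*(-4) - 7)*(-14) = (2*(-1 - 1*(-6))*(-4) - 7)*(-14) = (2*(-1 + 6)*(-4) - 7)*(-14) = (2*5*(-4) - 7)*(-14) = (-40 - 7)*(-14) = -47*(-14) = 658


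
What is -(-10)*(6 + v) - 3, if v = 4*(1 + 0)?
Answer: 97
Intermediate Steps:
v = 4 (v = 4*1 = 4)
-(-10)*(6 + v) - 3 = -(-10)*(6 + 4) - 3 = -(-10)*10 - 3 = -2*(-50) - 3 = 100 - 3 = 97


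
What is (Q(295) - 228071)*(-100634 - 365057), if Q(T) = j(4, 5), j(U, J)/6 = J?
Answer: 106196641331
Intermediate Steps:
j(U, J) = 6*J
Q(T) = 30 (Q(T) = 6*5 = 30)
(Q(295) - 228071)*(-100634 - 365057) = (30 - 228071)*(-100634 - 365057) = -228041*(-465691) = 106196641331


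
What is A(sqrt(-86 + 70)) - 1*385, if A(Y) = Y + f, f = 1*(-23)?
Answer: -408 + 4*I ≈ -408.0 + 4.0*I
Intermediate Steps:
f = -23
A(Y) = -23 + Y (A(Y) = Y - 23 = -23 + Y)
A(sqrt(-86 + 70)) - 1*385 = (-23 + sqrt(-86 + 70)) - 1*385 = (-23 + sqrt(-16)) - 385 = (-23 + 4*I) - 385 = -408 + 4*I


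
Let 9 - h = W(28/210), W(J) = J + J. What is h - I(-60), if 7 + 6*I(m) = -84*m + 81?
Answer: -4218/5 ≈ -843.60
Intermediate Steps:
W(J) = 2*J
I(m) = 37/3 - 14*m (I(m) = -7/6 + (-84*m + 81)/6 = -7/6 + (81 - 84*m)/6 = -7/6 + (27/2 - 14*m) = 37/3 - 14*m)
h = 131/15 (h = 9 - 2*28/210 = 9 - 2*28*(1/210) = 9 - 2*2/15 = 9 - 1*4/15 = 9 - 4/15 = 131/15 ≈ 8.7333)
h - I(-60) = 131/15 - (37/3 - 14*(-60)) = 131/15 - (37/3 + 840) = 131/15 - 1*2557/3 = 131/15 - 2557/3 = -4218/5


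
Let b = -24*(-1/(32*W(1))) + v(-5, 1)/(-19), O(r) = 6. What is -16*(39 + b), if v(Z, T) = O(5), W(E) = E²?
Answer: -11988/19 ≈ -630.95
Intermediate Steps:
v(Z, T) = 6
b = 33/76 (b = -24/((-4*4*2*1²)) + 6/(-19) = -24/((-32)) + 6*(-1/19) = -24/((-4*8)) - 6/19 = -24/(-32) - 6/19 = -24*(-1/32) - 6/19 = ¾ - 6/19 = 33/76 ≈ 0.43421)
-16*(39 + b) = -16*(39 + 33/76) = -16*2997/76 = -11988/19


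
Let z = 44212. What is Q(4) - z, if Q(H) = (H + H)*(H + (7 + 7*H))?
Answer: -43900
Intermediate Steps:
Q(H) = 2*H*(7 + 8*H) (Q(H) = (2*H)*(7 + 8*H) = 2*H*(7 + 8*H))
Q(4) - z = 2*4*(7 + 8*4) - 1*44212 = 2*4*(7 + 32) - 44212 = 2*4*39 - 44212 = 312 - 44212 = -43900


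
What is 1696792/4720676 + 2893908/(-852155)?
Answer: -3053818063762/1005686914195 ≈ -3.0365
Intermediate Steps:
1696792/4720676 + 2893908/(-852155) = 1696792*(1/4720676) + 2893908*(-1/852155) = 424198/1180169 - 2893908/852155 = -3053818063762/1005686914195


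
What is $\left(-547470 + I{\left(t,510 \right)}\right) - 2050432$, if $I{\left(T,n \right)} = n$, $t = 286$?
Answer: $-2597392$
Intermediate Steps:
$\left(-547470 + I{\left(t,510 \right)}\right) - 2050432 = \left(-547470 + 510\right) - 2050432 = -546960 - 2050432 = -2597392$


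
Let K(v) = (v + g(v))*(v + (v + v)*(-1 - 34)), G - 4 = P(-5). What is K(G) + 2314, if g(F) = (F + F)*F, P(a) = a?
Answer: 2383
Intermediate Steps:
G = -1 (G = 4 - 5 = -1)
g(F) = 2*F² (g(F) = (2*F)*F = 2*F²)
K(v) = -69*v*(v + 2*v²) (K(v) = (v + 2*v²)*(v + (v + v)*(-1 - 34)) = (v + 2*v²)*(v + (2*v)*(-35)) = (v + 2*v²)*(v - 70*v) = (v + 2*v²)*(-69*v) = -69*v*(v + 2*v²))
K(G) + 2314 = (-1)²*(-69 - 138*(-1)) + 2314 = 1*(-69 + 138) + 2314 = 1*69 + 2314 = 69 + 2314 = 2383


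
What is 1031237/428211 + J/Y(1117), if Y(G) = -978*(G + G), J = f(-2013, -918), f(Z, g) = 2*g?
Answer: 187823868110/77964804981 ≈ 2.4091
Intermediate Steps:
J = -1836 (J = 2*(-918) = -1836)
Y(G) = -1956*G
1031237/428211 + J/Y(1117) = 1031237/428211 - 1836/((-1956*1117)) = 1031237*(1/428211) - 1836/(-2184852) = 1031237/428211 - 1836*(-1/2184852) = 1031237/428211 + 153/182071 = 187823868110/77964804981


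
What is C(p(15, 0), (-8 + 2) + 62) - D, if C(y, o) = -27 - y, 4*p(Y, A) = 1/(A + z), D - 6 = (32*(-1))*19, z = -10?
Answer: 23001/40 ≈ 575.03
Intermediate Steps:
D = -602 (D = 6 + (32*(-1))*19 = 6 - 32*19 = 6 - 608 = -602)
p(Y, A) = 1/(4*(-10 + A)) (p(Y, A) = 1/(4*(A - 10)) = 1/(4*(-10 + A)))
C(p(15, 0), (-8 + 2) + 62) - D = (-27 - 1/(4*(-10 + 0))) - 1*(-602) = (-27 - 1/(4*(-10))) + 602 = (-27 - (-1)/(4*10)) + 602 = (-27 - 1*(-1/40)) + 602 = (-27 + 1/40) + 602 = -1079/40 + 602 = 23001/40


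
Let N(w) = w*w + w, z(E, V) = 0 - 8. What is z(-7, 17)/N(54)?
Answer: -4/1485 ≈ -0.0026936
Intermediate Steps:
z(E, V) = -8
N(w) = w + w² (N(w) = w² + w = w + w²)
z(-7, 17)/N(54) = -8*1/(54*(1 + 54)) = -8/(54*55) = -8/2970 = -8*1/2970 = -4/1485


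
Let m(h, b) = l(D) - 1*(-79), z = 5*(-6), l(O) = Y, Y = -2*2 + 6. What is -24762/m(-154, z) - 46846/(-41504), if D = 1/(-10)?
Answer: -170654587/560304 ≈ -304.58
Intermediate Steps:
Y = 2 (Y = -4 + 6 = 2)
D = -⅒ ≈ -0.10000
l(O) = 2
z = -30
m(h, b) = 81 (m(h, b) = 2 - 1*(-79) = 2 + 79 = 81)
-24762/m(-154, z) - 46846/(-41504) = -24762/81 - 46846/(-41504) = -24762*1/81 - 46846*(-1/41504) = -8254/27 + 23423/20752 = -170654587/560304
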